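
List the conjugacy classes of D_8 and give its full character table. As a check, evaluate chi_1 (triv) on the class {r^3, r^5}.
Conjugacy classes: {e} of size 1, {r^4} of size 1, {r^1, r^7} of size 2, {r^2, r^6} of size 2, {r^3, r^5} of size 2, {s, sr^2, ...} of size 4, {sr, sr^3, ...} of size 4.
Character table:
  irrep \ class              {e} (size 1)  {r^4} (size 1)  {r^1, r^7} (size 2)  {r^2, r^6} (size 2)  {r^3, r^5} (size 2)  {s, sr^2, ...} (size 4)  {sr, sr^3, ...} (size 4)
  chi_1 (triv)               1             1               1                    1                    1                    1                        1                       
  chi_2 (sign: r->1, s->-1)  1             1               1                    1                    1                    -1                       -1                      
  chi_3 (r->-1, s->1)        1             1               -1                   1                    -1                   1                        -1                      
  chi_4 (r->-1, s->-1)       1             1               -1                   1                    -1                   -1                       1                       
  chi_5 (2d, j=1)            2             -2              sqrt(2)              0                    -sqrt(2)             0                        0                       
  chi_6 (2d, j=2)            2             2               0                    -2                   0                    0                        0                       
  chi_7 (2d, j=3)            2             -2              -sqrt(2)             0                    sqrt(2)              0                        0                       

Spot check: chi_1 (triv) on {r^3, r^5} = 1.

Reasoning: D_8 has order 2*8 = 16 with 7 conjugacy classes, hence 7 irreducibles. Sum of squared dims 1 + 1 + 1 + 1 + 4 + 4 + 4 = 16 = |G|. Linear characters come from the abelianisation; the 2-dimensional irreps have character r^k -> 2*cos(2*pi*j*k/8), reflections -> 0.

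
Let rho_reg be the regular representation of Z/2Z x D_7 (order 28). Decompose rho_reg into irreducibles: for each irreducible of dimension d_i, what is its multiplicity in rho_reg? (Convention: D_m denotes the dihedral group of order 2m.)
Each irreducible V_i of dimension d_i appears with multiplicity d_i, i.e. rho_reg = (direct sum over all irreducibles V_i) d_i V_i. The irreducible dimensions for Z/2Z x D_7 are 1, 1, 1, 1, 2, 2, 2, 2, 2, 2: 4 irreducibles of dimension 1, each with multiplicity 1; 6 irreducibles of dimension 2, each with multiplicity 2. Total dimension 4*1*1 + 6*2*2 = 28 = |G|.

Reasoning: General theorem: in the regular representation of a finite group G, each irreducible appears with multiplicity equal to its dimension. Check: dim(rho_reg) = sum d_i^2 = 1 + 1 + 1 + 1 + 4 + 4 + 4 + 4 + 4 + 4 = 28 = |G|.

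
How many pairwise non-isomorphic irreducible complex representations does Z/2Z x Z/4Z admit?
8

Proof sketch: The number of irreducible complex representations of a finite group equals its number of conjugacy classes. Z/2Z x Z/4Z is abelian of order 8, so every element is its own conjugacy class: 8 classes, so Z/2Z x Z/4Z (order 8) has exactly 8 irreducible complex representations.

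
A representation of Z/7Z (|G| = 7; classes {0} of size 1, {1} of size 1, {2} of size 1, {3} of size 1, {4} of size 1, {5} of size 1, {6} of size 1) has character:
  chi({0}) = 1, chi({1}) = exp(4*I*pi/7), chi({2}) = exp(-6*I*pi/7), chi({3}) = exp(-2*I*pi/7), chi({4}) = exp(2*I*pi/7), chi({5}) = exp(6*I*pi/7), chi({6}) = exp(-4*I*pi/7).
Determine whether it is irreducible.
Irreducible: <chi, chi> = 1.

Reasoning: <chi, chi> = (1/|G|) sum_C |C| * |chi(C)|^2 = (1/7)[1*|1|^2 + 1*|exp(4*I*pi/7)|^2 + 1*|exp(-6*I*pi/7)|^2 + 1*|exp(-2*I*pi/7)|^2 + 1*|exp(2*I*pi/7)|^2 + 1*|exp(6*I*pi/7)|^2 + 1*|exp(-4*I*pi/7)|^2]
  = (1/7)[(1) + (1) + (1) + (1) + (1) + (1) + (1)] = 7/7 = 1.
(Exp terms are combined using exp(i*s)*conj(exp(i*t)) = exp(i*(s-t)), and sums of them are collapsed using the identity that for every m > 1 the m distinct m-th roots of unity sum to 0, e.g. 1 + exp(2*I*pi/3) + exp(-2*I*pi/3) = 0.)
A character is irreducible iff <chi, chi> = 1, so this representation is irreducible.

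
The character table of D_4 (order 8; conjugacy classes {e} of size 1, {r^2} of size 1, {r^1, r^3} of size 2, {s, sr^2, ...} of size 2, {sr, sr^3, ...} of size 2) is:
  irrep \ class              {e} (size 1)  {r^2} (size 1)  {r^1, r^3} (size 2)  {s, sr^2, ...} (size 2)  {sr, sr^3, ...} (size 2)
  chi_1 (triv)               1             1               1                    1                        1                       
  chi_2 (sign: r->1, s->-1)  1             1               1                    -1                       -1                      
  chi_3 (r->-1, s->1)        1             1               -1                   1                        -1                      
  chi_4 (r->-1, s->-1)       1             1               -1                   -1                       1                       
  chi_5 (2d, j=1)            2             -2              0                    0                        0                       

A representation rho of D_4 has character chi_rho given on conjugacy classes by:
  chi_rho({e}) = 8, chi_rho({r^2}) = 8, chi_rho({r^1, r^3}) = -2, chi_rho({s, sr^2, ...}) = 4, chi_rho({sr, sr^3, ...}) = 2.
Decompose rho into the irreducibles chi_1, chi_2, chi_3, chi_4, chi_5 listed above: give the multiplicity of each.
Multiplicities: chi_1: 3, chi_2: 0, chi_3: 3, chi_4: 2, chi_5: 0.

Use <chi_rho, chi> = (1/|G|) sum_C |C| * chi_rho(C) * conj(chi(C)) with |G| = 8 for each irreducible chi in the table:
  <chi_rho, chi_1> = (1/8)[1*(8)*conj(1) + 1*(8)*conj(1) + 2*(-2)*conj(1) + 2*(4)*conj(1) + 2*(2)*conj(1)]
      = (1/8)[(8) + (8) + (-4) + (8) + (4)] = 24/8 = 3
  <chi_rho, chi_2> = (1/8)[1*(8)*conj(1) + 1*(8)*conj(1) + 2*(-2)*conj(1) + 2*(4)*conj(-1) + 2*(2)*conj(-1)]
      = (1/8)[(8) + (8) + (-4) + (-8) + (-4)] = 0/8 = 0
  <chi_rho, chi_3> = (1/8)[1*(8)*conj(1) + 1*(8)*conj(1) + 2*(-2)*conj(-1) + 2*(4)*conj(1) + 2*(2)*conj(-1)]
      = (1/8)[(8) + (8) + (4) + (8) + (-4)] = 24/8 = 3
  <chi_rho, chi_4> = (1/8)[1*(8)*conj(1) + 1*(8)*conj(1) + 2*(-2)*conj(-1) + 2*(4)*conj(-1) + 2*(2)*conj(1)]
      = (1/8)[(8) + (8) + (4) + (-8) + (4)] = 16/8 = 2
  <chi_rho, chi_5> = (1/8)[1*(8)*conj(2) + 1*(8)*conj(-2) + 2*(-2)*conj(0) + 2*(4)*conj(0) + 2*(2)*conj(0)]
      = (1/8)[(16) + (-16) + (0) + (0) + (0)] = 0/8 = 0
Dimension check: dim(rho) = sum (mult * dim) = 3*1 + 0*1 + 3*1 + 2*1 + 0*2 = 8 = chi_rho(e) = 8.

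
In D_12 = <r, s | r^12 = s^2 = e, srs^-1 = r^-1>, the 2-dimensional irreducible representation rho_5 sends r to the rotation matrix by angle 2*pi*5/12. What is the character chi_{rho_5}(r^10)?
chi_{rho_5}(r^10) = 2*cos(2*pi*5*10/12) = 1

Solution. rho_5(r^10) is rotation by angle 2*pi*5*10/12, whose trace is 2*cos(2*pi*5*10/12) = 1.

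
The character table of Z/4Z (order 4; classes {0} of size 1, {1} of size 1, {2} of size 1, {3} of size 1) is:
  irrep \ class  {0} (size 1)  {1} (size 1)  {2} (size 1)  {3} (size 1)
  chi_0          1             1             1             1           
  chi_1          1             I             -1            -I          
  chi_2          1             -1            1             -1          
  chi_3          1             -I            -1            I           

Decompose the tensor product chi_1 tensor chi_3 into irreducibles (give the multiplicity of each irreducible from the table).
chi_1 tensor chi_3 = chi_0 (all other irreducibles have multiplicity 0).

Proof sketch: The character of a tensor product is the pointwise product (chi_1 * chi_3)(C) = chi_1(C) * chi_3(C):
  {0}: (1)*(1), {1}: (I)*(-I), {2}: (-1)*(-1), {3}: (-I)*(I)
so (chi_1 * chi_3) takes values
  {0} -> 1, {1} -> 1, {2} -> 1, {3} -> 1.
Now take the inner product of this character with each irreducible chi from the table, <chi_1*chi_3, chi> = (1/4) sum_C |C| (chi_1*chi_3)(C) conj(chi(C)):
  <chi_1*chi_3, chi_0> = (1/4)[1*(1)*conj(1) + 1*(1)*conj(1) + 1*(1)*conj(1) + 1*(1)*conj(1)]
      = (1/4)[(1) + (1) + (1) + (1)] = 4/4 = 1
  <chi_1*chi_3, chi_1> = (1/4)[1*(1)*conj(1) + 1*(1)*conj(I) + 1*(1)*conj(-1) + 1*(1)*conj(-I)]
      = (1/4)[(1) + (-I) + (-1) + (I)] = 0/4 = 0
  <chi_1*chi_3, chi_2> = (1/4)[1*(1)*conj(1) + 1*(1)*conj(-1) + 1*(1)*conj(1) + 1*(1)*conj(-1)]
      = (1/4)[(1) + (-1) + (1) + (-1)] = 0/4 = 0
  <chi_1*chi_3, chi_3> = (1/4)[1*(1)*conj(1) + 1*(1)*conj(-I) + 1*(1)*conj(-1) + 1*(1)*conj(I)]
      = (1/4)[(1) + (I) + (-1) + (-I)] = 0/4 = 0
(Exp terms are combined using exp(i*s)*conj(exp(i*t)) = exp(i*(s-t)), and sums of them are collapsed using the identity that for every m > 1 the m distinct m-th roots of unity sum to 0, e.g. 1 + exp(2*I*pi/3) + exp(-2*I*pi/3) = 0.)
Hence the multiplicities are chi_0: 1. Dimension check: dim(chi_1)*dim(chi_3) = 1*1 = 1 and sum (mult * dim) = 1*1 = 1.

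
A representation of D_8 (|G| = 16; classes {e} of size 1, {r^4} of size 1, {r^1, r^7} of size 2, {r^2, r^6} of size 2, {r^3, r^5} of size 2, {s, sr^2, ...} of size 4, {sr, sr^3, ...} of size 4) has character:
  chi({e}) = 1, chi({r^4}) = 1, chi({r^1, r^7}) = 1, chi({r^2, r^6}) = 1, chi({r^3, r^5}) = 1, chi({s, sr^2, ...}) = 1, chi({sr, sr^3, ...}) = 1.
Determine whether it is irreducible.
Irreducible: <chi, chi> = 1.

Derivation: <chi, chi> = (1/|G|) sum_C |C| * |chi(C)|^2 = (1/16)[1*|1|^2 + 1*|1|^2 + 2*|1|^2 + 2*|1|^2 + 2*|1|^2 + 4*|1|^2 + 4*|1|^2]
  = (1/16)[(1) + (1) + (2) + (2) + (2) + (4) + (4)] = 16/16 = 1.
A character is irreducible iff <chi, chi> = 1, so this representation is irreducible.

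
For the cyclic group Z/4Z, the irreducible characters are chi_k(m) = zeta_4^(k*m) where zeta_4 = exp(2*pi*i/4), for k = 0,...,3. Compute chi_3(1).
chi_3(1) = zeta_4^3 = -I

Working: chi_3(1) = zeta_4^(3*1) = zeta_4^3. Since zeta_4^4 = 1, this equals zeta_4^3 = exp(2*pi*i*3/4) = -I.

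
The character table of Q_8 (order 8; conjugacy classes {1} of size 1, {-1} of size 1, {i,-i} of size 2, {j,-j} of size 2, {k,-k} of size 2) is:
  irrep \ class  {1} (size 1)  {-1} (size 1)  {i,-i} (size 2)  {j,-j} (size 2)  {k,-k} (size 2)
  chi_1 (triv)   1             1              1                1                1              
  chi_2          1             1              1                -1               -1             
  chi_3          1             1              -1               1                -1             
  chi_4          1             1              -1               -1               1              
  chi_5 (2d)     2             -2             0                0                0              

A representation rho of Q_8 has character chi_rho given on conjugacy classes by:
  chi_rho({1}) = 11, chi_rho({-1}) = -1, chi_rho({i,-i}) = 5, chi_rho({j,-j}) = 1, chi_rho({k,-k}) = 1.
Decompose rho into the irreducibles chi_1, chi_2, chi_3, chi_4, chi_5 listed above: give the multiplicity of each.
Multiplicities: chi_1: 3, chi_2: 2, chi_3: 0, chi_4: 0, chi_5: 3.

Solution. Use <chi_rho, chi> = (1/|G|) sum_C |C| * chi_rho(C) * conj(chi(C)) with |G| = 8 for each irreducible chi in the table:
  <chi_rho, chi_1> = (1/8)[1*(11)*conj(1) + 1*(-1)*conj(1) + 2*(5)*conj(1) + 2*(1)*conj(1) + 2*(1)*conj(1)]
      = (1/8)[(11) + (-1) + (10) + (2) + (2)] = 24/8 = 3
  <chi_rho, chi_2> = (1/8)[1*(11)*conj(1) + 1*(-1)*conj(1) + 2*(5)*conj(1) + 2*(1)*conj(-1) + 2*(1)*conj(-1)]
      = (1/8)[(11) + (-1) + (10) + (-2) + (-2)] = 16/8 = 2
  <chi_rho, chi_3> = (1/8)[1*(11)*conj(1) + 1*(-1)*conj(1) + 2*(5)*conj(-1) + 2*(1)*conj(1) + 2*(1)*conj(-1)]
      = (1/8)[(11) + (-1) + (-10) + (2) + (-2)] = 0/8 = 0
  <chi_rho, chi_4> = (1/8)[1*(11)*conj(1) + 1*(-1)*conj(1) + 2*(5)*conj(-1) + 2*(1)*conj(-1) + 2*(1)*conj(1)]
      = (1/8)[(11) + (-1) + (-10) + (-2) + (2)] = 0/8 = 0
  <chi_rho, chi_5> = (1/8)[1*(11)*conj(2) + 1*(-1)*conj(-2) + 2*(5)*conj(0) + 2*(1)*conj(0) + 2*(1)*conj(0)]
      = (1/8)[(22) + (2) + (0) + (0) + (0)] = 24/8 = 3
Dimension check: dim(rho) = sum (mult * dim) = 3*1 + 2*1 + 0*1 + 0*1 + 3*2 = 11 = chi_rho(e) = 11.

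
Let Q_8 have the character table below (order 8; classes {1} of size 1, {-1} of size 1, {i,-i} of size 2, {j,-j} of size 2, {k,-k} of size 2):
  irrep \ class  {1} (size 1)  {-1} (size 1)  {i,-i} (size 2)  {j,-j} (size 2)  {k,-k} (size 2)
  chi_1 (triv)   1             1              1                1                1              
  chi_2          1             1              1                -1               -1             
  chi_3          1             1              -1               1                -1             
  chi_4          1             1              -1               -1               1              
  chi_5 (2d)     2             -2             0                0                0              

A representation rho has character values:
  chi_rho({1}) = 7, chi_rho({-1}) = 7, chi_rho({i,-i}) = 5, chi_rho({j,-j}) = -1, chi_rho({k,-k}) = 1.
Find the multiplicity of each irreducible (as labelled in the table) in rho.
Multiplicities: chi_1: 3, chi_2: 3, chi_3: 0, chi_4: 1, chi_5: 0.

Derivation: Use <chi_rho, chi> = (1/|G|) sum_C |C| * chi_rho(C) * conj(chi(C)) with |G| = 8 for each irreducible chi in the table:
  <chi_rho, chi_1> = (1/8)[1*(7)*conj(1) + 1*(7)*conj(1) + 2*(5)*conj(1) + 2*(-1)*conj(1) + 2*(1)*conj(1)]
      = (1/8)[(7) + (7) + (10) + (-2) + (2)] = 24/8 = 3
  <chi_rho, chi_2> = (1/8)[1*(7)*conj(1) + 1*(7)*conj(1) + 2*(5)*conj(1) + 2*(-1)*conj(-1) + 2*(1)*conj(-1)]
      = (1/8)[(7) + (7) + (10) + (2) + (-2)] = 24/8 = 3
  <chi_rho, chi_3> = (1/8)[1*(7)*conj(1) + 1*(7)*conj(1) + 2*(5)*conj(-1) + 2*(-1)*conj(1) + 2*(1)*conj(-1)]
      = (1/8)[(7) + (7) + (-10) + (-2) + (-2)] = 0/8 = 0
  <chi_rho, chi_4> = (1/8)[1*(7)*conj(1) + 1*(7)*conj(1) + 2*(5)*conj(-1) + 2*(-1)*conj(-1) + 2*(1)*conj(1)]
      = (1/8)[(7) + (7) + (-10) + (2) + (2)] = 8/8 = 1
  <chi_rho, chi_5> = (1/8)[1*(7)*conj(2) + 1*(7)*conj(-2) + 2*(5)*conj(0) + 2*(-1)*conj(0) + 2*(1)*conj(0)]
      = (1/8)[(14) + (-14) + (0) + (0) + (0)] = 0/8 = 0
Dimension check: dim(rho) = sum (mult * dim) = 3*1 + 3*1 + 0*1 + 1*1 + 0*2 = 7 = chi_rho(e) = 7.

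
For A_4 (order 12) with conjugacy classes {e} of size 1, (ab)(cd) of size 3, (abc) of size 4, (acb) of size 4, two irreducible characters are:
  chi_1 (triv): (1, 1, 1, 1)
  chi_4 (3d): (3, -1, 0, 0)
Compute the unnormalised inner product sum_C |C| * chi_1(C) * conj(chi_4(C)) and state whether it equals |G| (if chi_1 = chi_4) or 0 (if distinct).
Sum = 0; so <chi_1, chi_4> = 0 (distinct irreducibles are orthogonal).

Reasoning: Compute term by term over conjugacy classes (|C| * chi_1(C) * conj(chi_4(C))):
  1*(1)*conj(3) + 3*(1)*conj(-1) + 4*(1)*conj(0) + 4*(1)*conj(0)
  = (3) + (-3) + (0) + (0)
  = 0.
(Exp terms are combined using exp(i*s)*conj(exp(i*t)) = exp(i*(s-t)), and sums of them are collapsed using the identity that for every m > 1 the m distinct m-th roots of unity sum to 0, e.g. 1 + exp(2*I*pi/3) + exp(-2*I*pi/3) = 0.)
Dividing by |G| = 12 gives 0/12 = 0, matching the row-orthogonality relation <chi_1, chi_4> = [chi_1 = chi_4].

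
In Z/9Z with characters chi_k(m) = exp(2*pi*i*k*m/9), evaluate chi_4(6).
chi_4(6) = zeta_9^24 = exp(-2*I*pi/3)

Why: chi_4(6) = zeta_9^(4*6) = zeta_9^24. Since zeta_9^9 = 1, this equals zeta_9^6 = exp(2*pi*i*6/9) = exp(-2*I*pi/3).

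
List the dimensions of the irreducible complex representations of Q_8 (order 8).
Dimensions: 1, 1, 1, 1, 2

Solution. There are 5 irreducibles (= number of conjugacy classes). Their dimensions d_i satisfy sum d_i^2 = |G| = 8: 1 + 1 + 1 + 1 + 4 = 8.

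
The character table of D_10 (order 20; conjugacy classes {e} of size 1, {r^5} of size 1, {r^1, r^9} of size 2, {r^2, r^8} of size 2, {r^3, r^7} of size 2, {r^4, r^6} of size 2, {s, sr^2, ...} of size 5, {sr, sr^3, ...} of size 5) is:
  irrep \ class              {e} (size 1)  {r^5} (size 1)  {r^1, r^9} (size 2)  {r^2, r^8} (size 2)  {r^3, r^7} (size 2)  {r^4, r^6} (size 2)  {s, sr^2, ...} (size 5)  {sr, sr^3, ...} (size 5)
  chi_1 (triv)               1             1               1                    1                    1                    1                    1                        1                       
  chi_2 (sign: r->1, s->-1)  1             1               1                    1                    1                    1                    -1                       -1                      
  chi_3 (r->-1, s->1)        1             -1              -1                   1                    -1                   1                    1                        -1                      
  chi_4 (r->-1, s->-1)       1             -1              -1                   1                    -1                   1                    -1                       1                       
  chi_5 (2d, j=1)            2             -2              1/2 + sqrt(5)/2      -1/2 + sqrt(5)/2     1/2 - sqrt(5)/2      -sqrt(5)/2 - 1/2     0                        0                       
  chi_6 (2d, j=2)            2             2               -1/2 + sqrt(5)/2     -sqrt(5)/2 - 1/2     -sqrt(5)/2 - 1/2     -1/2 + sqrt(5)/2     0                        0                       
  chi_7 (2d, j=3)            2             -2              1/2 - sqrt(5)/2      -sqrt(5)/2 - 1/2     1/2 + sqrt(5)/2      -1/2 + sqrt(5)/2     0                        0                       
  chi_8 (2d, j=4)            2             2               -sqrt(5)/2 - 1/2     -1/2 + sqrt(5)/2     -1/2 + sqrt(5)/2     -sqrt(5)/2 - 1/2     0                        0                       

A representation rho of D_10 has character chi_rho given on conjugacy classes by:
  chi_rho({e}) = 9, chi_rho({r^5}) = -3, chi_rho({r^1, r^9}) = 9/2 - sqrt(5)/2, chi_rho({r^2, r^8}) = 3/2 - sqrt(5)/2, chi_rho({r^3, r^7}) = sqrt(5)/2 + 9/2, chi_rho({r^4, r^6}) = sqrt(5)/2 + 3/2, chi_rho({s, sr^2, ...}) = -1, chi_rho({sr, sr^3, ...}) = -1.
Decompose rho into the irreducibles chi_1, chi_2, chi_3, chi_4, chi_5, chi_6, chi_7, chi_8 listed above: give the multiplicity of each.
Multiplicities: chi_1: 1, chi_2: 2, chi_3: 0, chi_4: 0, chi_5: 1, chi_6: 0, chi_7: 2, chi_8: 0.

Details: Use <chi_rho, chi> = (1/|G|) sum_C |C| * chi_rho(C) * conj(chi(C)) with |G| = 20 for each irreducible chi in the table:
  <chi_rho, chi_1> = (1/20)[1*(9)*conj(1) + 1*(-3)*conj(1) + 2*(9/2 - sqrt(5)/2)*conj(1) + 2*(3/2 - sqrt(5)/2)*conj(1) + 2*(sqrt(5)/2 + 9/2)*conj(1) + 2*(sqrt(5)/2 + 3/2)*conj(1) + 5*(-1)*conj(1) + 5*(-1)*conj(1)]
      = (1/20)[(9) + (-3) + (9 - sqrt(5)) + (3 - sqrt(5)) + (sqrt(5) + 9) + (sqrt(5) + 3) + (-5) + (-5)] = 20/20 = 1
  <chi_rho, chi_2> = (1/20)[1*(9)*conj(1) + 1*(-3)*conj(1) + 2*(9/2 - sqrt(5)/2)*conj(1) + 2*(3/2 - sqrt(5)/2)*conj(1) + 2*(sqrt(5)/2 + 9/2)*conj(1) + 2*(sqrt(5)/2 + 3/2)*conj(1) + 5*(-1)*conj(-1) + 5*(-1)*conj(-1)]
      = (1/20)[(9) + (-3) + (9 - sqrt(5)) + (3 - sqrt(5)) + (sqrt(5) + 9) + (sqrt(5) + 3) + (5) + (5)] = 40/20 = 2
  <chi_rho, chi_3> = (1/20)[1*(9)*conj(1) + 1*(-3)*conj(-1) + 2*(9/2 - sqrt(5)/2)*conj(-1) + 2*(3/2 - sqrt(5)/2)*conj(1) + 2*(sqrt(5)/2 + 9/2)*conj(-1) + 2*(sqrt(5)/2 + 3/2)*conj(1) + 5*(-1)*conj(1) + 5*(-1)*conj(-1)]
      = (1/20)[(9) + (3) + (-9 + sqrt(5)) + (3 - sqrt(5)) + (-9 - sqrt(5)) + (sqrt(5) + 3) + (-5) + (5)] = 0/20 = 0
  <chi_rho, chi_4> = (1/20)[1*(9)*conj(1) + 1*(-3)*conj(-1) + 2*(9/2 - sqrt(5)/2)*conj(-1) + 2*(3/2 - sqrt(5)/2)*conj(1) + 2*(sqrt(5)/2 + 9/2)*conj(-1) + 2*(sqrt(5)/2 + 3/2)*conj(1) + 5*(-1)*conj(-1) + 5*(-1)*conj(1)]
      = (1/20)[(9) + (3) + (-9 + sqrt(5)) + (3 - sqrt(5)) + (-9 - sqrt(5)) + (sqrt(5) + 3) + (5) + (-5)] = 0/20 = 0
  <chi_rho, chi_5> = (1/20)[1*(9)*conj(2) + 1*(-3)*conj(-2) + 2*(9/2 - sqrt(5)/2)*conj(1/2 + sqrt(5)/2) + 2*(3/2 - sqrt(5)/2)*conj(-1/2 + sqrt(5)/2) + 2*(sqrt(5)/2 + 9/2)*conj(1/2 - sqrt(5)/2) + 2*(sqrt(5)/2 + 3/2)*conj(-sqrt(5)/2 - 1/2) + 5*(-1)*conj(0) + 5*(-1)*conj(0)]
      = (1/20)[(18) + (6) + (2 + 4*sqrt(5)) + (-4 + 2*sqrt(5)) + (2 - 4*sqrt(5)) + (-2*sqrt(5) - 4) + (0) + (0)] = 20/20 = 1
  <chi_rho, chi_6> = (1/20)[1*(9)*conj(2) + 1*(-3)*conj(2) + 2*(9/2 - sqrt(5)/2)*conj(-1/2 + sqrt(5)/2) + 2*(3/2 - sqrt(5)/2)*conj(-sqrt(5)/2 - 1/2) + 2*(sqrt(5)/2 + 9/2)*conj(-sqrt(5)/2 - 1/2) + 2*(sqrt(5)/2 + 3/2)*conj(-1/2 + sqrt(5)/2) + 5*(-1)*conj(0) + 5*(-1)*conj(0)]
      = (1/20)[(18) + (-6) + (-7 + 5*sqrt(5)) + (1 - sqrt(5)) + (-5*sqrt(5) - 7) + (1 + sqrt(5)) + (0) + (0)] = 0/20 = 0
  <chi_rho, chi_7> = (1/20)[1*(9)*conj(2) + 1*(-3)*conj(-2) + 2*(9/2 - sqrt(5)/2)*conj(1/2 - sqrt(5)/2) + 2*(3/2 - sqrt(5)/2)*conj(-sqrt(5)/2 - 1/2) + 2*(sqrt(5)/2 + 9/2)*conj(1/2 + sqrt(5)/2) + 2*(sqrt(5)/2 + 3/2)*conj(-1/2 + sqrt(5)/2) + 5*(-1)*conj(0) + 5*(-1)*conj(0)]
      = (1/20)[(18) + (6) + (7 - 5*sqrt(5)) + (1 - sqrt(5)) + (7 + 5*sqrt(5)) + (1 + sqrt(5)) + (0) + (0)] = 40/20 = 2
  <chi_rho, chi_8> = (1/20)[1*(9)*conj(2) + 1*(-3)*conj(2) + 2*(9/2 - sqrt(5)/2)*conj(-sqrt(5)/2 - 1/2) + 2*(3/2 - sqrt(5)/2)*conj(-1/2 + sqrt(5)/2) + 2*(sqrt(5)/2 + 9/2)*conj(-1/2 + sqrt(5)/2) + 2*(sqrt(5)/2 + 3/2)*conj(-sqrt(5)/2 - 1/2) + 5*(-1)*conj(0) + 5*(-1)*conj(0)]
      = (1/20)[(18) + (-6) + (-4*sqrt(5) - 2) + (-4 + 2*sqrt(5)) + (-2 + 4*sqrt(5)) + (-2*sqrt(5) - 4) + (0) + (0)] = 0/20 = 0
Dimension check: dim(rho) = sum (mult * dim) = 1*1 + 2*1 + 0*1 + 0*1 + 1*2 + 0*2 + 2*2 + 0*2 = 9 = chi_rho(e) = 9.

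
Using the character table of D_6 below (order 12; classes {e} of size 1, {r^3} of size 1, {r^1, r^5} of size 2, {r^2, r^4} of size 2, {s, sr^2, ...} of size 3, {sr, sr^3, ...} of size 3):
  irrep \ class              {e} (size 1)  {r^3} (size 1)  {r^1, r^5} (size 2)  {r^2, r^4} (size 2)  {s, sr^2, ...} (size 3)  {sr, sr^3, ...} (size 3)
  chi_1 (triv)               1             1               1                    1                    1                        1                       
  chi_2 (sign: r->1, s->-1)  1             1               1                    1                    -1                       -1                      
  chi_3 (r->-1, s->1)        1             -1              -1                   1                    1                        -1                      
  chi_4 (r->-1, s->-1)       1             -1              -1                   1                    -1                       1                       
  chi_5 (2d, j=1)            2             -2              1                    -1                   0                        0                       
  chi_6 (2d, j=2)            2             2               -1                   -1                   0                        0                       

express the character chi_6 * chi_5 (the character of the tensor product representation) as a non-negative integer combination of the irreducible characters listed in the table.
chi_6 tensor chi_5 = chi_3 + chi_4 + chi_5 (all other irreducibles have multiplicity 0).

Explanation: The character of a tensor product is the pointwise product (chi_6 * chi_5)(C) = chi_6(C) * chi_5(C):
  {e}: (2)*(2), {r^3}: (2)*(-2), {r^1, r^5}: (-1)*(1), {r^2, r^4}: (-1)*(-1), {s, sr^2, ...}: (0)*(0), {sr, sr^3, ...}: (0)*(0)
so (chi_6 * chi_5) takes values
  {e} -> 4, {r^3} -> -4, {r^1, r^5} -> -1, {r^2, r^4} -> 1, {s, sr^2, ...} -> 0, {sr, sr^3, ...} -> 0.
Now take the inner product of this character with each irreducible chi from the table, <chi_6*chi_5, chi> = (1/12) sum_C |C| (chi_6*chi_5)(C) conj(chi(C)):
  <chi_6*chi_5, chi_1> = (1/12)[1*(4)*conj(1) + 1*(-4)*conj(1) + 2*(-1)*conj(1) + 2*(1)*conj(1) + 3*(0)*conj(1) + 3*(0)*conj(1)]
      = (1/12)[(4) + (-4) + (-2) + (2) + (0) + (0)] = 0/12 = 0
  <chi_6*chi_5, chi_2> = (1/12)[1*(4)*conj(1) + 1*(-4)*conj(1) + 2*(-1)*conj(1) + 2*(1)*conj(1) + 3*(0)*conj(-1) + 3*(0)*conj(-1)]
      = (1/12)[(4) + (-4) + (-2) + (2) + (0) + (0)] = 0/12 = 0
  <chi_6*chi_5, chi_3> = (1/12)[1*(4)*conj(1) + 1*(-4)*conj(-1) + 2*(-1)*conj(-1) + 2*(1)*conj(1) + 3*(0)*conj(1) + 3*(0)*conj(-1)]
      = (1/12)[(4) + (4) + (2) + (2) + (0) + (0)] = 12/12 = 1
  <chi_6*chi_5, chi_4> = (1/12)[1*(4)*conj(1) + 1*(-4)*conj(-1) + 2*(-1)*conj(-1) + 2*(1)*conj(1) + 3*(0)*conj(-1) + 3*(0)*conj(1)]
      = (1/12)[(4) + (4) + (2) + (2) + (0) + (0)] = 12/12 = 1
  <chi_6*chi_5, chi_5> = (1/12)[1*(4)*conj(2) + 1*(-4)*conj(-2) + 2*(-1)*conj(1) + 2*(1)*conj(-1) + 3*(0)*conj(0) + 3*(0)*conj(0)]
      = (1/12)[(8) + (8) + (-2) + (-2) + (0) + (0)] = 12/12 = 1
  <chi_6*chi_5, chi_6> = (1/12)[1*(4)*conj(2) + 1*(-4)*conj(2) + 2*(-1)*conj(-1) + 2*(1)*conj(-1) + 3*(0)*conj(0) + 3*(0)*conj(0)]
      = (1/12)[(8) + (-8) + (2) + (-2) + (0) + (0)] = 0/12 = 0
Hence the multiplicities are chi_3: 1, chi_4: 1, chi_5: 1. Dimension check: dim(chi_6)*dim(chi_5) = 2*2 = 4 and sum (mult * dim) = 1*1 + 1*1 + 1*2 = 4.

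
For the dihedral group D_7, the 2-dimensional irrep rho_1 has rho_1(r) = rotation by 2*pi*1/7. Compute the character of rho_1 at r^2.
chi_{rho_1}(r^2) = 2*cos(2*pi*1*2/7) = -2*cos(3*pi/7)

Working: rho_1(r^2) is rotation by angle 2*pi*1*2/7, whose trace is 2*cos(2*pi*1*2/7) = -2*cos(3*pi/7).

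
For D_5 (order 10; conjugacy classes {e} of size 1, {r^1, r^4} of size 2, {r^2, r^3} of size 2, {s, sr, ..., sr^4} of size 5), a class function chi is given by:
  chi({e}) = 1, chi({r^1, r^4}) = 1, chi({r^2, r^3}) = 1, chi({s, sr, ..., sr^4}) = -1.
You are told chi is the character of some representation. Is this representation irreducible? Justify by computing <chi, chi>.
Irreducible: <chi, chi> = 1.

Why: <chi, chi> = (1/|G|) sum_C |C| * |chi(C)|^2 = (1/10)[1*|1|^2 + 2*|1|^2 + 2*|1|^2 + 5*|-1|^2]
  = (1/10)[(1) + (2) + (2) + (5)] = 10/10 = 1.
A character is irreducible iff <chi, chi> = 1, so this representation is irreducible.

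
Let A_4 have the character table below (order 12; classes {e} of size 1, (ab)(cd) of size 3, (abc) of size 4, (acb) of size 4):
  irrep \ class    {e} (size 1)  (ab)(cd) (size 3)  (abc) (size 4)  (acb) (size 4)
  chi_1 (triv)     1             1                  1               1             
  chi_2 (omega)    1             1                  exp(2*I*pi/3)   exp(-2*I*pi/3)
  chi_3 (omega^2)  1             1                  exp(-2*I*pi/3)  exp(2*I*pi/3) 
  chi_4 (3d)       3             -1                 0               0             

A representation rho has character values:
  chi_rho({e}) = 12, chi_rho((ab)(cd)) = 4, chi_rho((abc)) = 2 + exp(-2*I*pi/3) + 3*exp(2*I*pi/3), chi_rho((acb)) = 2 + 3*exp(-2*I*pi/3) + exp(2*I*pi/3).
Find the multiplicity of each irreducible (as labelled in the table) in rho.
Multiplicities: chi_1: 2, chi_2: 3, chi_3: 1, chi_4: 2.

Use <chi_rho, chi> = (1/|G|) sum_C |C| * chi_rho(C) * conj(chi(C)) with |G| = 12 for each irreducible chi in the table:
  <chi_rho, chi_1> = (1/12)[1*(12)*conj(1) + 3*(4)*conj(1) + 4*(2 + exp(-2*I*pi/3) + 3*exp(2*I*pi/3))*conj(1) + 4*(2 + 3*exp(-2*I*pi/3) + exp(2*I*pi/3))*conj(1)]
      = (1/12)[(12) + (12) + (8 + 4*exp(-2*I*pi/3) + 12*exp(2*I*pi/3)) + (8 + 12*exp(-2*I*pi/3) + 4*exp(2*I*pi/3))] = 24/12 = 2
  <chi_rho, chi_2> = (1/12)[1*(12)*conj(1) + 3*(4)*conj(1) + 4*(2 + exp(-2*I*pi/3) + 3*exp(2*I*pi/3))*conj(exp(2*I*pi/3)) + 4*(2 + 3*exp(-2*I*pi/3) + exp(2*I*pi/3))*conj(exp(-2*I*pi/3))]
      = (1/12)[(12) + (12) + (12 + 8*exp(-2*I*pi/3) + 4*exp(2*I*pi/3)) + (12 + 4*exp(-2*I*pi/3) + 8*exp(2*I*pi/3))] = 36/12 = 3
  <chi_rho, chi_3> = (1/12)[1*(12)*conj(1) + 3*(4)*conj(1) + 4*(2 + exp(-2*I*pi/3) + 3*exp(2*I*pi/3))*conj(exp(-2*I*pi/3)) + 4*(2 + 3*exp(-2*I*pi/3) + exp(2*I*pi/3))*conj(exp(2*I*pi/3))]
      = (1/12)[(12) + (12) + (4 + 12*exp(-2*I*pi/3) + 8*exp(2*I*pi/3)) + (4 + 8*exp(-2*I*pi/3) + 12*exp(2*I*pi/3))] = 12/12 = 1
  <chi_rho, chi_4> = (1/12)[1*(12)*conj(3) + 3*(4)*conj(-1) + 4*(2 + exp(-2*I*pi/3) + 3*exp(2*I*pi/3))*conj(0) + 4*(2 + 3*exp(-2*I*pi/3) + exp(2*I*pi/3))*conj(0)]
      = (1/12)[(36) + (-12) + (0) + (0)] = 24/12 = 2
(Exp terms are combined using exp(i*s)*conj(exp(i*t)) = exp(i*(s-t)), and sums of them are collapsed using the identity that for every m > 1 the m distinct m-th roots of unity sum to 0, e.g. 1 + exp(2*I*pi/3) + exp(-2*I*pi/3) = 0.)
Dimension check: dim(rho) = sum (mult * dim) = 2*1 + 3*1 + 1*1 + 2*3 = 12 = chi_rho(e) = 12.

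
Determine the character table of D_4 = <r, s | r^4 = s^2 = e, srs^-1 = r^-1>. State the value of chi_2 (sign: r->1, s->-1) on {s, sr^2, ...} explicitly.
Conjugacy classes: {e} of size 1, {r^2} of size 1, {r^1, r^3} of size 2, {s, sr^2, ...} of size 2, {sr, sr^3, ...} of size 2.
Character table:
  irrep \ class              {e} (size 1)  {r^2} (size 1)  {r^1, r^3} (size 2)  {s, sr^2, ...} (size 2)  {sr, sr^3, ...} (size 2)
  chi_1 (triv)               1             1               1                    1                        1                       
  chi_2 (sign: r->1, s->-1)  1             1               1                    -1                       -1                      
  chi_3 (r->-1, s->1)        1             1               -1                   1                        -1                      
  chi_4 (r->-1, s->-1)       1             1               -1                   -1                       1                       
  chi_5 (2d, j=1)            2             -2              0                    0                        0                       

Spot check: chi_2 (sign: r->1, s->-1) on {s, sr^2, ...} = -1.

Argument: D_4 has order 2*4 = 8 with 5 conjugacy classes, hence 5 irreducibles. Sum of squared dims 1 + 1 + 1 + 1 + 4 = 8 = |G|. Linear characters come from the abelianisation; the 2-dimensional irreps have character r^k -> 2*cos(2*pi*j*k/4), reflections -> 0.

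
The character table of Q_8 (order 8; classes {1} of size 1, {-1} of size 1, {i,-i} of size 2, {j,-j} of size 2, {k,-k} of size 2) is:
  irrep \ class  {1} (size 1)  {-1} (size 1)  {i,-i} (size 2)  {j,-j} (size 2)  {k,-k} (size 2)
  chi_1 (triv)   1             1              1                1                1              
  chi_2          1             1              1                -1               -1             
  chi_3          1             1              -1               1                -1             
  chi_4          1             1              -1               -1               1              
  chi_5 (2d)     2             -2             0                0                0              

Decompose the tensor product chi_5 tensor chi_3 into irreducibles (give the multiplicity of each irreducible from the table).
chi_5 tensor chi_3 = chi_5 (all other irreducibles have multiplicity 0).

Solution. The character of a tensor product is the pointwise product (chi_5 * chi_3)(C) = chi_5(C) * chi_3(C):
  {1}: (2)*(1), {-1}: (-2)*(1), {i,-i}: (0)*(-1), {j,-j}: (0)*(1), {k,-k}: (0)*(-1)
so (chi_5 * chi_3) takes values
  {1} -> 2, {-1} -> -2, {i,-i} -> 0, {j,-j} -> 0, {k,-k} -> 0.
Now take the inner product of this character with each irreducible chi from the table, <chi_5*chi_3, chi> = (1/8) sum_C |C| (chi_5*chi_3)(C) conj(chi(C)):
  <chi_5*chi_3, chi_1> = (1/8)[1*(2)*conj(1) + 1*(-2)*conj(1) + 2*(0)*conj(1) + 2*(0)*conj(1) + 2*(0)*conj(1)]
      = (1/8)[(2) + (-2) + (0) + (0) + (0)] = 0/8 = 0
  <chi_5*chi_3, chi_2> = (1/8)[1*(2)*conj(1) + 1*(-2)*conj(1) + 2*(0)*conj(1) + 2*(0)*conj(-1) + 2*(0)*conj(-1)]
      = (1/8)[(2) + (-2) + (0) + (0) + (0)] = 0/8 = 0
  <chi_5*chi_3, chi_3> = (1/8)[1*(2)*conj(1) + 1*(-2)*conj(1) + 2*(0)*conj(-1) + 2*(0)*conj(1) + 2*(0)*conj(-1)]
      = (1/8)[(2) + (-2) + (0) + (0) + (0)] = 0/8 = 0
  <chi_5*chi_3, chi_4> = (1/8)[1*(2)*conj(1) + 1*(-2)*conj(1) + 2*(0)*conj(-1) + 2*(0)*conj(-1) + 2*(0)*conj(1)]
      = (1/8)[(2) + (-2) + (0) + (0) + (0)] = 0/8 = 0
  <chi_5*chi_3, chi_5> = (1/8)[1*(2)*conj(2) + 1*(-2)*conj(-2) + 2*(0)*conj(0) + 2*(0)*conj(0) + 2*(0)*conj(0)]
      = (1/8)[(4) + (4) + (0) + (0) + (0)] = 8/8 = 1
Hence the multiplicities are chi_5: 1. Dimension check: dim(chi_5)*dim(chi_3) = 2*1 = 2 and sum (mult * dim) = 1*2 = 2.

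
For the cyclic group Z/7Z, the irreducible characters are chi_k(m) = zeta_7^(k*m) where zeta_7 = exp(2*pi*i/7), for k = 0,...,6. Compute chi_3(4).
chi_3(4) = zeta_7^12 = exp(-4*I*pi/7)

Justification: chi_3(4) = zeta_7^(3*4) = zeta_7^12. Since zeta_7^7 = 1, this equals zeta_7^5 = exp(2*pi*i*5/7) = exp(-4*I*pi/7).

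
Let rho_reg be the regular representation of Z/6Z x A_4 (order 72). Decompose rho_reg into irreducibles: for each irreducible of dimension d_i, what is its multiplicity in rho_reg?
Each irreducible V_i of dimension d_i appears with multiplicity d_i, i.e. rho_reg = (direct sum over all irreducibles V_i) d_i V_i. The irreducible dimensions for Z/6Z x A_4 are 1, 1, 1, 1, 1, 1, 1, 1, 1, 1, 1, 1, 1, 1, 1, 1, 1, 1, 3, 3, 3, 3, 3, 3: 18 irreducibles of dimension 1, each with multiplicity 1; 6 irreducibles of dimension 3, each with multiplicity 3. Total dimension 18*1*1 + 6*3*3 = 72 = |G|.

Working: General theorem: in the regular representation of a finite group G, each irreducible appears with multiplicity equal to its dimension. Check: dim(rho_reg) = sum d_i^2 = 1 + 1 + 1 + 1 + 1 + 1 + 1 + 1 + 1 + 1 + 1 + 1 + 1 + 1 + 1 + 1 + 1 + 1 + 9 + 9 + 9 + 9 + 9 + 9 = 72 = |G|.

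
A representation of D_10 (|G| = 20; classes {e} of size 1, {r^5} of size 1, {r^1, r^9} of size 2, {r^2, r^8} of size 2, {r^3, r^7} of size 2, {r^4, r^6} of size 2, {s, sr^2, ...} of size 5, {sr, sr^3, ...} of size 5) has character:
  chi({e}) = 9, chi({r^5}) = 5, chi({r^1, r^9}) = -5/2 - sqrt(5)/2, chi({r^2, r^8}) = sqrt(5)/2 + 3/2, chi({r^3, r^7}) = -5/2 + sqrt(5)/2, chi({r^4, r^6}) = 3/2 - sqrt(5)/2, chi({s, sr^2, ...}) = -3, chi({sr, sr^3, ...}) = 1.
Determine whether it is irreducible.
Not irreducible (reducible): <chi, chi> = 10 > 1.

<chi, chi> = (1/|G|) sum_C |C| * |chi(C)|^2 = (1/20)[1*|9|^2 + 1*|5|^2 + 2*|-5/2 - sqrt(5)/2|^2 + 2*|sqrt(5)/2 + 3/2|^2 + 2*|-5/2 + sqrt(5)/2|^2 + 2*|3/2 - sqrt(5)/2|^2 + 5*|-3|^2 + 5*|1|^2]
  = (1/20)[(81) + (25) + (5*sqrt(5) + 15) + (3*sqrt(5) + 7) + (15 - 5*sqrt(5)) + (7 - 3*sqrt(5)) + (45) + (5)] = 200/20 = 10.
A character is irreducible iff <chi, chi> = 1, so this representation is reducible.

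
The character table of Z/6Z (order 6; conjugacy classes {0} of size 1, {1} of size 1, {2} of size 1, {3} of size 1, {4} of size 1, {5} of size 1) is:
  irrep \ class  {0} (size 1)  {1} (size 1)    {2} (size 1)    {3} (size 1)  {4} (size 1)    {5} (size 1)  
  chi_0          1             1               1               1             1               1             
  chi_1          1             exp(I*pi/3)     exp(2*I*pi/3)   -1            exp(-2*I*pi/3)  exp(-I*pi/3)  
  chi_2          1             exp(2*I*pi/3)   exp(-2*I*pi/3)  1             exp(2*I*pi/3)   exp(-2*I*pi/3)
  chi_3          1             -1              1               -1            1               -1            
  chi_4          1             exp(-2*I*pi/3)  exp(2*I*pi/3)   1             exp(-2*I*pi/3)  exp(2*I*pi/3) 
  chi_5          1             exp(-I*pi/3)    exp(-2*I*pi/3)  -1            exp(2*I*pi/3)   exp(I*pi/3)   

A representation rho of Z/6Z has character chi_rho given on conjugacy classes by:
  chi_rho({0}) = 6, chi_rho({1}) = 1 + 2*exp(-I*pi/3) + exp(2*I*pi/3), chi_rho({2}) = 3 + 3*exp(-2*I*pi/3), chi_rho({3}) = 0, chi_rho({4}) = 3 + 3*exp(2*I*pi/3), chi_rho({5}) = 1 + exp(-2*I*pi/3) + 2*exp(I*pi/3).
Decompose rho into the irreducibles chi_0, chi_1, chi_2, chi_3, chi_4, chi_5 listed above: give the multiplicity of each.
Multiplicities: chi_0: 2, chi_1: 0, chi_2: 1, chi_3: 1, chi_4: 0, chi_5: 2.

Proof sketch: Use <chi_rho, chi> = (1/|G|) sum_C |C| * chi_rho(C) * conj(chi(C)) with |G| = 6 for each irreducible chi in the table:
  <chi_rho, chi_0> = (1/6)[1*(6)*conj(1) + 1*(1 + 2*exp(-I*pi/3) + exp(2*I*pi/3))*conj(1) + 1*(3 + 3*exp(-2*I*pi/3))*conj(1) + 1*(0)*conj(1) + 1*(3 + 3*exp(2*I*pi/3))*conj(1) + 1*(1 + exp(-2*I*pi/3) + 2*exp(I*pi/3))*conj(1)]
      = (1/6)[(6) + (1 + 2*exp(-I*pi/3) + exp(2*I*pi/3)) + (3 + 3*exp(-2*I*pi/3)) + (0) + (3 + 3*exp(2*I*pi/3)) + (1 + exp(-2*I*pi/3) + 2*exp(I*pi/3))] = 12/6 = 2
  <chi_rho, chi_1> = (1/6)[1*(6)*conj(1) + 1*(1 + 2*exp(-I*pi/3) + exp(2*I*pi/3))*conj(exp(I*pi/3)) + 1*(3 + 3*exp(-2*I*pi/3))*conj(exp(2*I*pi/3)) + 1*(0)*conj(-1) + 1*(3 + 3*exp(2*I*pi/3))*conj(exp(-2*I*pi/3)) + 1*(1 + exp(-2*I*pi/3) + 2*exp(I*pi/3))*conj(exp(-I*pi/3))]
      = (1/6)[(6) + (2*exp(-2*I*pi/3) + exp(-I*pi/3) + exp(I*pi/3)) + (-3) + (0) + (-3) + (exp(-I*pi/3) + exp(I*pi/3) + 2*exp(2*I*pi/3))] = 0/6 = 0
  <chi_rho, chi_2> = (1/6)[1*(6)*conj(1) + 1*(1 + 2*exp(-I*pi/3) + exp(2*I*pi/3))*conj(exp(2*I*pi/3)) + 1*(3 + 3*exp(-2*I*pi/3))*conj(exp(-2*I*pi/3)) + 1*(0)*conj(1) + 1*(3 + 3*exp(2*I*pi/3))*conj(exp(2*I*pi/3)) + 1*(1 + exp(-2*I*pi/3) + 2*exp(I*pi/3))*conj(exp(-2*I*pi/3))]
      = (1/6)[(6) + (-1 + exp(-2*I*pi/3)) + (3 + 3*exp(2*I*pi/3)) + (0) + (3 + 3*exp(-2*I*pi/3)) + (-1 + exp(2*I*pi/3))] = 6/6 = 1
  <chi_rho, chi_3> = (1/6)[1*(6)*conj(1) + 1*(1 + 2*exp(-I*pi/3) + exp(2*I*pi/3))*conj(-1) + 1*(3 + 3*exp(-2*I*pi/3))*conj(1) + 1*(0)*conj(-1) + 1*(3 + 3*exp(2*I*pi/3))*conj(1) + 1*(1 + exp(-2*I*pi/3) + 2*exp(I*pi/3))*conj(-1)]
      = (1/6)[(6) + (-1 - exp(2*I*pi/3) - 2*exp(-I*pi/3)) + (3 + 3*exp(-2*I*pi/3)) + (0) + (3 + 3*exp(2*I*pi/3)) + (-1 - 2*exp(I*pi/3) - exp(-2*I*pi/3))] = 6/6 = 1
  <chi_rho, chi_4> = (1/6)[1*(6)*conj(1) + 1*(1 + 2*exp(-I*pi/3) + exp(2*I*pi/3))*conj(exp(-2*I*pi/3)) + 1*(3 + 3*exp(-2*I*pi/3))*conj(exp(2*I*pi/3)) + 1*(0)*conj(1) + 1*(3 + 3*exp(2*I*pi/3))*conj(exp(-2*I*pi/3)) + 1*(1 + exp(-2*I*pi/3) + 2*exp(I*pi/3))*conj(exp(2*I*pi/3))]
      = (1/6)[(6) + (exp(-2*I*pi/3) + exp(2*I*pi/3) + 2*exp(I*pi/3)) + (-3) + (0) + (-3) + (2*exp(-I*pi/3) + exp(-2*I*pi/3) + exp(2*I*pi/3))] = 0/6 = 0
  <chi_rho, chi_5> = (1/6)[1*(6)*conj(1) + 1*(1 + 2*exp(-I*pi/3) + exp(2*I*pi/3))*conj(exp(-I*pi/3)) + 1*(3 + 3*exp(-2*I*pi/3))*conj(exp(-2*I*pi/3)) + 1*(0)*conj(-1) + 1*(3 + 3*exp(2*I*pi/3))*conj(exp(2*I*pi/3)) + 1*(1 + exp(-2*I*pi/3) + 2*exp(I*pi/3))*conj(exp(I*pi/3))]
      = (1/6)[(6) + (1 + exp(I*pi/3)) + (3 + 3*exp(2*I*pi/3)) + (0) + (3 + 3*exp(-2*I*pi/3)) + (1 + exp(-I*pi/3))] = 12/6 = 2
(Exp terms are combined using exp(i*s)*conj(exp(i*t)) = exp(i*(s-t)), and sums of them are collapsed using the identity that for every m > 1 the m distinct m-th roots of unity sum to 0, e.g. 1 + exp(2*I*pi/3) + exp(-2*I*pi/3) = 0.)
Dimension check: dim(rho) = sum (mult * dim) = 2*1 + 0*1 + 1*1 + 1*1 + 0*1 + 2*1 = 6 = chi_rho(e) = 6.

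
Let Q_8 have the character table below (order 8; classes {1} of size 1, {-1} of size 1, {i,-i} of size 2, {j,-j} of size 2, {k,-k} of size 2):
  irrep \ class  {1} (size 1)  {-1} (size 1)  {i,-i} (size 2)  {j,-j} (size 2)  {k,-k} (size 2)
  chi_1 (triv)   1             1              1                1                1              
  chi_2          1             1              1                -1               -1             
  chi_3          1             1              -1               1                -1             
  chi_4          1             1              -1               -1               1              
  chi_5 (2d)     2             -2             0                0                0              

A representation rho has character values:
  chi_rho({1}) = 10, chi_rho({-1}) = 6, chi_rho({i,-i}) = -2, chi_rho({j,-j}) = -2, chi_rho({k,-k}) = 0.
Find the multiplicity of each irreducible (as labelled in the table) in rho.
Multiplicities: chi_1: 1, chi_2: 2, chi_3: 2, chi_4: 3, chi_5: 1.

Details: Use <chi_rho, chi> = (1/|G|) sum_C |C| * chi_rho(C) * conj(chi(C)) with |G| = 8 for each irreducible chi in the table:
  <chi_rho, chi_1> = (1/8)[1*(10)*conj(1) + 1*(6)*conj(1) + 2*(-2)*conj(1) + 2*(-2)*conj(1) + 2*(0)*conj(1)]
      = (1/8)[(10) + (6) + (-4) + (-4) + (0)] = 8/8 = 1
  <chi_rho, chi_2> = (1/8)[1*(10)*conj(1) + 1*(6)*conj(1) + 2*(-2)*conj(1) + 2*(-2)*conj(-1) + 2*(0)*conj(-1)]
      = (1/8)[(10) + (6) + (-4) + (4) + (0)] = 16/8 = 2
  <chi_rho, chi_3> = (1/8)[1*(10)*conj(1) + 1*(6)*conj(1) + 2*(-2)*conj(-1) + 2*(-2)*conj(1) + 2*(0)*conj(-1)]
      = (1/8)[(10) + (6) + (4) + (-4) + (0)] = 16/8 = 2
  <chi_rho, chi_4> = (1/8)[1*(10)*conj(1) + 1*(6)*conj(1) + 2*(-2)*conj(-1) + 2*(-2)*conj(-1) + 2*(0)*conj(1)]
      = (1/8)[(10) + (6) + (4) + (4) + (0)] = 24/8 = 3
  <chi_rho, chi_5> = (1/8)[1*(10)*conj(2) + 1*(6)*conj(-2) + 2*(-2)*conj(0) + 2*(-2)*conj(0) + 2*(0)*conj(0)]
      = (1/8)[(20) + (-12) + (0) + (0) + (0)] = 8/8 = 1
Dimension check: dim(rho) = sum (mult * dim) = 1*1 + 2*1 + 2*1 + 3*1 + 1*2 = 10 = chi_rho(e) = 10.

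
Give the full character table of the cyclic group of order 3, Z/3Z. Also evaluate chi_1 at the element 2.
Character table of Z/3Z (irreps indexed chi_0,...,chi_2 with chi_k(m) = zeta_3^(k*m), zeta_3 = exp(2*pi*i/3)):
  irrep \ class  {0} (size 1)  {1} (size 1)    {2} (size 1)  
  chi_0          1             1               1             
  chi_1          1             exp(2*I*pi/3)   exp(-2*I*pi/3)
  chi_2          1             exp(-2*I*pi/3)  exp(2*I*pi/3) 

Spot check: chi_1(2) = zeta_3^(1*2) = zeta_3^2 = exp(-2*I*pi/3).

Reasoning: Z/3Z is abelian, so all 3 irreducible complex representations are 1-dimensional. They are given by chi_k(m) = zeta_3^(k*m) for k = 0,...,2. Row orthogonality: sum_m chi_k(m) conj(chi_l(m)) = 3 * [k = l].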